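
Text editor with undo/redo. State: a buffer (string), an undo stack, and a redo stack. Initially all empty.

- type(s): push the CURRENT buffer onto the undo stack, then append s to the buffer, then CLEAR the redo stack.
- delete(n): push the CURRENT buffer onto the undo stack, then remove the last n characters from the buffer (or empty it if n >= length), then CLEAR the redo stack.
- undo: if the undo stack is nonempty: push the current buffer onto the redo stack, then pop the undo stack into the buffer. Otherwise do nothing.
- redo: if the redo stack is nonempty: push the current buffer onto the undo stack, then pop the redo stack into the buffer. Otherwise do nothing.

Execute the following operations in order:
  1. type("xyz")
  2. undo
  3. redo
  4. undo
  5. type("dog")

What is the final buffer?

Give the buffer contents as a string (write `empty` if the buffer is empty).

After op 1 (type): buf='xyz' undo_depth=1 redo_depth=0
After op 2 (undo): buf='(empty)' undo_depth=0 redo_depth=1
After op 3 (redo): buf='xyz' undo_depth=1 redo_depth=0
After op 4 (undo): buf='(empty)' undo_depth=0 redo_depth=1
After op 5 (type): buf='dog' undo_depth=1 redo_depth=0

Answer: dog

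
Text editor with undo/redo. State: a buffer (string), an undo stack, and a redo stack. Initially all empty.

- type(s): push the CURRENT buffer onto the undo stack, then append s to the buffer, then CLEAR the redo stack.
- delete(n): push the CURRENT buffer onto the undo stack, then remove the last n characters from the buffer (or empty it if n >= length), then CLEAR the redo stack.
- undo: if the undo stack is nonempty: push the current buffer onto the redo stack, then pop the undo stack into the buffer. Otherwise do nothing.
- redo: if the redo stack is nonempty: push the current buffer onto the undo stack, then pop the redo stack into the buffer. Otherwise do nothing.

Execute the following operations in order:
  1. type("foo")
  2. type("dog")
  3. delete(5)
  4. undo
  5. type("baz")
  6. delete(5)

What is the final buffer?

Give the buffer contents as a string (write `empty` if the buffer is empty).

Answer: food

Derivation:
After op 1 (type): buf='foo' undo_depth=1 redo_depth=0
After op 2 (type): buf='foodog' undo_depth=2 redo_depth=0
After op 3 (delete): buf='f' undo_depth=3 redo_depth=0
After op 4 (undo): buf='foodog' undo_depth=2 redo_depth=1
After op 5 (type): buf='foodogbaz' undo_depth=3 redo_depth=0
After op 6 (delete): buf='food' undo_depth=4 redo_depth=0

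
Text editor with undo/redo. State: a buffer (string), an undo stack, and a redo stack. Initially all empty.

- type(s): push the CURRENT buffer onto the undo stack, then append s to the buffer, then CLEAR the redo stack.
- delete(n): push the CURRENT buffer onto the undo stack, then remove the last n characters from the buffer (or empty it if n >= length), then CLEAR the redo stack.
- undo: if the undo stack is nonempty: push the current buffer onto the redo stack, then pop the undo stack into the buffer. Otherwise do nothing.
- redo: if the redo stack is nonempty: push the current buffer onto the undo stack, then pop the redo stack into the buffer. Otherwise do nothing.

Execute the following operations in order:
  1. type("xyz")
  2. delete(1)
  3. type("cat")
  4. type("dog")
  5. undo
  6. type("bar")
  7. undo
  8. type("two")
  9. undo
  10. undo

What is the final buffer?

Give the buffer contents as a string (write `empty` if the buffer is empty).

After op 1 (type): buf='xyz' undo_depth=1 redo_depth=0
After op 2 (delete): buf='xy' undo_depth=2 redo_depth=0
After op 3 (type): buf='xycat' undo_depth=3 redo_depth=0
After op 4 (type): buf='xycatdog' undo_depth=4 redo_depth=0
After op 5 (undo): buf='xycat' undo_depth=3 redo_depth=1
After op 6 (type): buf='xycatbar' undo_depth=4 redo_depth=0
After op 7 (undo): buf='xycat' undo_depth=3 redo_depth=1
After op 8 (type): buf='xycattwo' undo_depth=4 redo_depth=0
After op 9 (undo): buf='xycat' undo_depth=3 redo_depth=1
After op 10 (undo): buf='xy' undo_depth=2 redo_depth=2

Answer: xy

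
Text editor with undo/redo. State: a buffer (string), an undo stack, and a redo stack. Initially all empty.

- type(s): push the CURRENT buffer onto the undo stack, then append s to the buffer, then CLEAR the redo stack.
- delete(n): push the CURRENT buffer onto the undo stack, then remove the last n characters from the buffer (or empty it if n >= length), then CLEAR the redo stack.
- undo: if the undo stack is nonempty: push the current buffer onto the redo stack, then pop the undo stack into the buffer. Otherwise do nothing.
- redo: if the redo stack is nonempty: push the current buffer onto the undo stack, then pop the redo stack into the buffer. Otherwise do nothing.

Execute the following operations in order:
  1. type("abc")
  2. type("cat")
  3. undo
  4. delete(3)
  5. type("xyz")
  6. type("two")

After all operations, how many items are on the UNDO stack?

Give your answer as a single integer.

Answer: 4

Derivation:
After op 1 (type): buf='abc' undo_depth=1 redo_depth=0
After op 2 (type): buf='abccat' undo_depth=2 redo_depth=0
After op 3 (undo): buf='abc' undo_depth=1 redo_depth=1
After op 4 (delete): buf='(empty)' undo_depth=2 redo_depth=0
After op 5 (type): buf='xyz' undo_depth=3 redo_depth=0
After op 6 (type): buf='xyztwo' undo_depth=4 redo_depth=0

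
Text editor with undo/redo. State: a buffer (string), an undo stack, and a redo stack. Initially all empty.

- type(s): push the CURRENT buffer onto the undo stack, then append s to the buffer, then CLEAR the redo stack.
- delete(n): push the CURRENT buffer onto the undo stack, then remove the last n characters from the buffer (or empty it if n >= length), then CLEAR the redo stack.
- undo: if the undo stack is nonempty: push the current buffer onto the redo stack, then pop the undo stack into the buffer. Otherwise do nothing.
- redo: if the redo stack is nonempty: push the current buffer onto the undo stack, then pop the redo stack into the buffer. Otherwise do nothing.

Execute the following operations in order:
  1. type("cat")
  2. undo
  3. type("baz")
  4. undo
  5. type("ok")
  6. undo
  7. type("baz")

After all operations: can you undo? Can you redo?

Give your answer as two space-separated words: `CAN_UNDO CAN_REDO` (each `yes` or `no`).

After op 1 (type): buf='cat' undo_depth=1 redo_depth=0
After op 2 (undo): buf='(empty)' undo_depth=0 redo_depth=1
After op 3 (type): buf='baz' undo_depth=1 redo_depth=0
After op 4 (undo): buf='(empty)' undo_depth=0 redo_depth=1
After op 5 (type): buf='ok' undo_depth=1 redo_depth=0
After op 6 (undo): buf='(empty)' undo_depth=0 redo_depth=1
After op 7 (type): buf='baz' undo_depth=1 redo_depth=0

Answer: yes no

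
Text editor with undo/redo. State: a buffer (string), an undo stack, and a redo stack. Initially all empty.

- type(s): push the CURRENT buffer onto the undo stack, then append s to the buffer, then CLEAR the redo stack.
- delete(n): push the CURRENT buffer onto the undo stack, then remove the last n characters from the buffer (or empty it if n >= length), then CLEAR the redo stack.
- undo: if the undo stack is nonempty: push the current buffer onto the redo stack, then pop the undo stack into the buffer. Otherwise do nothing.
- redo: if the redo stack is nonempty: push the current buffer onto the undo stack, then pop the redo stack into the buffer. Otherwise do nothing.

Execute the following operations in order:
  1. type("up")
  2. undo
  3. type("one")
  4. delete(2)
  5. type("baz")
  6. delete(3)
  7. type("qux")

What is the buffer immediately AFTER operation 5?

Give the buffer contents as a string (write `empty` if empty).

Answer: obaz

Derivation:
After op 1 (type): buf='up' undo_depth=1 redo_depth=0
After op 2 (undo): buf='(empty)' undo_depth=0 redo_depth=1
After op 3 (type): buf='one' undo_depth=1 redo_depth=0
After op 4 (delete): buf='o' undo_depth=2 redo_depth=0
After op 5 (type): buf='obaz' undo_depth=3 redo_depth=0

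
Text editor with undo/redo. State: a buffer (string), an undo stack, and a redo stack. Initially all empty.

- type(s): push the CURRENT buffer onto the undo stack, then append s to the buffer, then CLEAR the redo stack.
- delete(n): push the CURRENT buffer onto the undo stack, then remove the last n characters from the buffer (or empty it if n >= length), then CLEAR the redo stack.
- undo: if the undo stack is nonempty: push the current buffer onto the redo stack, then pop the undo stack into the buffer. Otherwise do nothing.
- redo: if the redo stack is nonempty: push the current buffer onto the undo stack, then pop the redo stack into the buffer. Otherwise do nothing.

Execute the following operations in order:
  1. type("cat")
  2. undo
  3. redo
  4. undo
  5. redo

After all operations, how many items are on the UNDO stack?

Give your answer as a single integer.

Answer: 1

Derivation:
After op 1 (type): buf='cat' undo_depth=1 redo_depth=0
After op 2 (undo): buf='(empty)' undo_depth=0 redo_depth=1
After op 3 (redo): buf='cat' undo_depth=1 redo_depth=0
After op 4 (undo): buf='(empty)' undo_depth=0 redo_depth=1
After op 5 (redo): buf='cat' undo_depth=1 redo_depth=0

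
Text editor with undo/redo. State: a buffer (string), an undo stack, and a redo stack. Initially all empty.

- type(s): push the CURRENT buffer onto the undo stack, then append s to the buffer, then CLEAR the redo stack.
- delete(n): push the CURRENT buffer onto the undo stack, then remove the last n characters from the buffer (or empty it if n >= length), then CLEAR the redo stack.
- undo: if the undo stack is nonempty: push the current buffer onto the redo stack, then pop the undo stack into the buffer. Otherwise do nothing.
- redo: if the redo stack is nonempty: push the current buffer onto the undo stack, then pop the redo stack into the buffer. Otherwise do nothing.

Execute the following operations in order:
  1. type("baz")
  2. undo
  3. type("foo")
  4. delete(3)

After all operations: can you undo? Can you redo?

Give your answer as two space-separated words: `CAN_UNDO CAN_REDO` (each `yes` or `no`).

After op 1 (type): buf='baz' undo_depth=1 redo_depth=0
After op 2 (undo): buf='(empty)' undo_depth=0 redo_depth=1
After op 3 (type): buf='foo' undo_depth=1 redo_depth=0
After op 4 (delete): buf='(empty)' undo_depth=2 redo_depth=0

Answer: yes no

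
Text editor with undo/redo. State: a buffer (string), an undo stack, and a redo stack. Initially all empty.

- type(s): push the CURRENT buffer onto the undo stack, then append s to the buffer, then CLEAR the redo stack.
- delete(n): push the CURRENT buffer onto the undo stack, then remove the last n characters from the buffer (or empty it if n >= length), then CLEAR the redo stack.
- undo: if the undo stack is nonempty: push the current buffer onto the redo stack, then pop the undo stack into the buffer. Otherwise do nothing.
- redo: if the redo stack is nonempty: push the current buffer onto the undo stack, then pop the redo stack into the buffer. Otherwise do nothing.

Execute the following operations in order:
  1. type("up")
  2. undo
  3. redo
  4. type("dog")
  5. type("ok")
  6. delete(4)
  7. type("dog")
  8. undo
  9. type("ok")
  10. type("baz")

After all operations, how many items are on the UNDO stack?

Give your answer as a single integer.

Answer: 6

Derivation:
After op 1 (type): buf='up' undo_depth=1 redo_depth=0
After op 2 (undo): buf='(empty)' undo_depth=0 redo_depth=1
After op 3 (redo): buf='up' undo_depth=1 redo_depth=0
After op 4 (type): buf='updog' undo_depth=2 redo_depth=0
After op 5 (type): buf='updogok' undo_depth=3 redo_depth=0
After op 6 (delete): buf='upd' undo_depth=4 redo_depth=0
After op 7 (type): buf='upddog' undo_depth=5 redo_depth=0
After op 8 (undo): buf='upd' undo_depth=4 redo_depth=1
After op 9 (type): buf='updok' undo_depth=5 redo_depth=0
After op 10 (type): buf='updokbaz' undo_depth=6 redo_depth=0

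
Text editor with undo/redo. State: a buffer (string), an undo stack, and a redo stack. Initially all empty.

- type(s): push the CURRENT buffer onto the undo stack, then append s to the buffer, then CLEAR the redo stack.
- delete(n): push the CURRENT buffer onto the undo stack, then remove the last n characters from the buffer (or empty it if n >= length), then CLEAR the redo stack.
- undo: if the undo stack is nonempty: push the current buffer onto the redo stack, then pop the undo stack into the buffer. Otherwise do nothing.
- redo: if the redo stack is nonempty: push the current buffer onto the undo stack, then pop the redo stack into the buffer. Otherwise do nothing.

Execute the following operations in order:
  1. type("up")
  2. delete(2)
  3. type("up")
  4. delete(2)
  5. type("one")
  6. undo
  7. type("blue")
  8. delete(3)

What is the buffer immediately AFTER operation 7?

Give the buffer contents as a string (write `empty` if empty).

After op 1 (type): buf='up' undo_depth=1 redo_depth=0
After op 2 (delete): buf='(empty)' undo_depth=2 redo_depth=0
After op 3 (type): buf='up' undo_depth=3 redo_depth=0
After op 4 (delete): buf='(empty)' undo_depth=4 redo_depth=0
After op 5 (type): buf='one' undo_depth=5 redo_depth=0
After op 6 (undo): buf='(empty)' undo_depth=4 redo_depth=1
After op 7 (type): buf='blue' undo_depth=5 redo_depth=0

Answer: blue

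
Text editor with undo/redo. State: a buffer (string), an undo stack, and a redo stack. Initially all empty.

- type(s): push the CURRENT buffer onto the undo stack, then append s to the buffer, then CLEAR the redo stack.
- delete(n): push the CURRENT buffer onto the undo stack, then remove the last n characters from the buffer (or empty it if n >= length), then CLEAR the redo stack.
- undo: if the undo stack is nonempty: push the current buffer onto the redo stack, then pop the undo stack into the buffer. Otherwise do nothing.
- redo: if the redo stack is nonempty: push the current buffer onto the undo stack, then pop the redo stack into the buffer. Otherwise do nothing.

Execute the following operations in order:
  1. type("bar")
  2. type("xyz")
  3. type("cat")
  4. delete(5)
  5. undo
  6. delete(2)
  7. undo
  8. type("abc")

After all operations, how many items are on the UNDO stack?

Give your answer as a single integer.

After op 1 (type): buf='bar' undo_depth=1 redo_depth=0
After op 2 (type): buf='barxyz' undo_depth=2 redo_depth=0
After op 3 (type): buf='barxyzcat' undo_depth=3 redo_depth=0
After op 4 (delete): buf='barx' undo_depth=4 redo_depth=0
After op 5 (undo): buf='barxyzcat' undo_depth=3 redo_depth=1
After op 6 (delete): buf='barxyzc' undo_depth=4 redo_depth=0
After op 7 (undo): buf='barxyzcat' undo_depth=3 redo_depth=1
After op 8 (type): buf='barxyzcatabc' undo_depth=4 redo_depth=0

Answer: 4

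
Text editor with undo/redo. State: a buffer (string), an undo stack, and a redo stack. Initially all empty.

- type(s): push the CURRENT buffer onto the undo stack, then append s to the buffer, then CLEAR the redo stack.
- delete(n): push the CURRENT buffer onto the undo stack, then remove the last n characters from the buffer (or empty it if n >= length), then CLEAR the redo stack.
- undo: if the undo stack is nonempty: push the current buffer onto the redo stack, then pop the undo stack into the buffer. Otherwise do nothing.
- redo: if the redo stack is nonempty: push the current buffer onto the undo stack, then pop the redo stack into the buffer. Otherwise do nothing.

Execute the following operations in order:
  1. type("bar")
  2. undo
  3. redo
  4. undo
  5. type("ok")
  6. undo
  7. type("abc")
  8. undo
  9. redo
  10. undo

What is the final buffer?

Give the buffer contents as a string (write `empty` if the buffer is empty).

After op 1 (type): buf='bar' undo_depth=1 redo_depth=0
After op 2 (undo): buf='(empty)' undo_depth=0 redo_depth=1
After op 3 (redo): buf='bar' undo_depth=1 redo_depth=0
After op 4 (undo): buf='(empty)' undo_depth=0 redo_depth=1
After op 5 (type): buf='ok' undo_depth=1 redo_depth=0
After op 6 (undo): buf='(empty)' undo_depth=0 redo_depth=1
After op 7 (type): buf='abc' undo_depth=1 redo_depth=0
After op 8 (undo): buf='(empty)' undo_depth=0 redo_depth=1
After op 9 (redo): buf='abc' undo_depth=1 redo_depth=0
After op 10 (undo): buf='(empty)' undo_depth=0 redo_depth=1

Answer: empty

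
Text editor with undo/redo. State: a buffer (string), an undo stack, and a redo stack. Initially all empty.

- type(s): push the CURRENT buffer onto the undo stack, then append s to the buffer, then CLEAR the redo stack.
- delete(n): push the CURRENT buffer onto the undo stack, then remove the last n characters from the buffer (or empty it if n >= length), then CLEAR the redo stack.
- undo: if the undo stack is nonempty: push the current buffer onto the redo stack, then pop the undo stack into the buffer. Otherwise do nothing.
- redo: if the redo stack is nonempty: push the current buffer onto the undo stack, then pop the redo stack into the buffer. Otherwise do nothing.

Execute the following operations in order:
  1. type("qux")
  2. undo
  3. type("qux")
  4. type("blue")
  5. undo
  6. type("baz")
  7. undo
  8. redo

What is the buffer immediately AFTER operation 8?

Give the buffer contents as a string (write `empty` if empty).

After op 1 (type): buf='qux' undo_depth=1 redo_depth=0
After op 2 (undo): buf='(empty)' undo_depth=0 redo_depth=1
After op 3 (type): buf='qux' undo_depth=1 redo_depth=0
After op 4 (type): buf='quxblue' undo_depth=2 redo_depth=0
After op 5 (undo): buf='qux' undo_depth=1 redo_depth=1
After op 6 (type): buf='quxbaz' undo_depth=2 redo_depth=0
After op 7 (undo): buf='qux' undo_depth=1 redo_depth=1
After op 8 (redo): buf='quxbaz' undo_depth=2 redo_depth=0

Answer: quxbaz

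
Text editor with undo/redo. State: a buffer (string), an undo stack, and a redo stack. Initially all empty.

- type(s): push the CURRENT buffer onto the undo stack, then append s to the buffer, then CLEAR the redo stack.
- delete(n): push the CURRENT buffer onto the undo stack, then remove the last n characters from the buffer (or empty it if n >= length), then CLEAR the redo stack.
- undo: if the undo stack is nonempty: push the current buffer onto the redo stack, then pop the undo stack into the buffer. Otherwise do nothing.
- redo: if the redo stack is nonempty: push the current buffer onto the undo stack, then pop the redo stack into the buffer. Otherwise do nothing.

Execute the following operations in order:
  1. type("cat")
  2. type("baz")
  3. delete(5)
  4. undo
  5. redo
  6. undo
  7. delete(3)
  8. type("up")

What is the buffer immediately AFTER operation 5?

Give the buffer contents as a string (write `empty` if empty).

Answer: c

Derivation:
After op 1 (type): buf='cat' undo_depth=1 redo_depth=0
After op 2 (type): buf='catbaz' undo_depth=2 redo_depth=0
After op 3 (delete): buf='c' undo_depth=3 redo_depth=0
After op 4 (undo): buf='catbaz' undo_depth=2 redo_depth=1
After op 5 (redo): buf='c' undo_depth=3 redo_depth=0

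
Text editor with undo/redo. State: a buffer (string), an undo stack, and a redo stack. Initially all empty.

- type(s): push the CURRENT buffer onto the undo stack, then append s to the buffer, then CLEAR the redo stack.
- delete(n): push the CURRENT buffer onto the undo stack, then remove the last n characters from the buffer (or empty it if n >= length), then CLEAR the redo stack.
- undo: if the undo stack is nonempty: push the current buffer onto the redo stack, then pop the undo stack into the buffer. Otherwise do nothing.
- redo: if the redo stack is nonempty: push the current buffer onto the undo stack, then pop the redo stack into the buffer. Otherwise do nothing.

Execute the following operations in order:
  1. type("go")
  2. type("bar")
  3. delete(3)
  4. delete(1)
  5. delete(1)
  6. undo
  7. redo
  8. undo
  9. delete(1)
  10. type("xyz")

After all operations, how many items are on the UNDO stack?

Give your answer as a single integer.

After op 1 (type): buf='go' undo_depth=1 redo_depth=0
After op 2 (type): buf='gobar' undo_depth=2 redo_depth=0
After op 3 (delete): buf='go' undo_depth=3 redo_depth=0
After op 4 (delete): buf='g' undo_depth=4 redo_depth=0
After op 5 (delete): buf='(empty)' undo_depth=5 redo_depth=0
After op 6 (undo): buf='g' undo_depth=4 redo_depth=1
After op 7 (redo): buf='(empty)' undo_depth=5 redo_depth=0
After op 8 (undo): buf='g' undo_depth=4 redo_depth=1
After op 9 (delete): buf='(empty)' undo_depth=5 redo_depth=0
After op 10 (type): buf='xyz' undo_depth=6 redo_depth=0

Answer: 6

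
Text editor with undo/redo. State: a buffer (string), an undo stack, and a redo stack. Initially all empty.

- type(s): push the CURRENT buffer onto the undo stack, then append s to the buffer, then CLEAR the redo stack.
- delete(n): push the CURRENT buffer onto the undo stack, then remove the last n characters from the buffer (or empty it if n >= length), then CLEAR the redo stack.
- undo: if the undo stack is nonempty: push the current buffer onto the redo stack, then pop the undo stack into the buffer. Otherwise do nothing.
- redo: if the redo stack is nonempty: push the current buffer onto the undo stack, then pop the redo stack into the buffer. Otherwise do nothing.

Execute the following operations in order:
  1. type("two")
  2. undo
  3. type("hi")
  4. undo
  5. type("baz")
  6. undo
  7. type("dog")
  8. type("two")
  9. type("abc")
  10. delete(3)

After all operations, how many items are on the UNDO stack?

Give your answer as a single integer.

After op 1 (type): buf='two' undo_depth=1 redo_depth=0
After op 2 (undo): buf='(empty)' undo_depth=0 redo_depth=1
After op 3 (type): buf='hi' undo_depth=1 redo_depth=0
After op 4 (undo): buf='(empty)' undo_depth=0 redo_depth=1
After op 5 (type): buf='baz' undo_depth=1 redo_depth=0
After op 6 (undo): buf='(empty)' undo_depth=0 redo_depth=1
After op 7 (type): buf='dog' undo_depth=1 redo_depth=0
After op 8 (type): buf='dogtwo' undo_depth=2 redo_depth=0
After op 9 (type): buf='dogtwoabc' undo_depth=3 redo_depth=0
After op 10 (delete): buf='dogtwo' undo_depth=4 redo_depth=0

Answer: 4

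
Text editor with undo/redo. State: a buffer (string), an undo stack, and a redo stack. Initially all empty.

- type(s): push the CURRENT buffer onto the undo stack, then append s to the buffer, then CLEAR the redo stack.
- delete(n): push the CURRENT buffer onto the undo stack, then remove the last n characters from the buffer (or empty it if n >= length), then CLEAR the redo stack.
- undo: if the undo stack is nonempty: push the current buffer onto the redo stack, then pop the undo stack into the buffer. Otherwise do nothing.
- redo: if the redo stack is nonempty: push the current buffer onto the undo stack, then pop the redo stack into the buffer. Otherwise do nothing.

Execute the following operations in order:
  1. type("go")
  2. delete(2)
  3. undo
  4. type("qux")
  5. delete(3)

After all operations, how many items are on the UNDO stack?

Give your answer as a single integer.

Answer: 3

Derivation:
After op 1 (type): buf='go' undo_depth=1 redo_depth=0
After op 2 (delete): buf='(empty)' undo_depth=2 redo_depth=0
After op 3 (undo): buf='go' undo_depth=1 redo_depth=1
After op 4 (type): buf='goqux' undo_depth=2 redo_depth=0
After op 5 (delete): buf='go' undo_depth=3 redo_depth=0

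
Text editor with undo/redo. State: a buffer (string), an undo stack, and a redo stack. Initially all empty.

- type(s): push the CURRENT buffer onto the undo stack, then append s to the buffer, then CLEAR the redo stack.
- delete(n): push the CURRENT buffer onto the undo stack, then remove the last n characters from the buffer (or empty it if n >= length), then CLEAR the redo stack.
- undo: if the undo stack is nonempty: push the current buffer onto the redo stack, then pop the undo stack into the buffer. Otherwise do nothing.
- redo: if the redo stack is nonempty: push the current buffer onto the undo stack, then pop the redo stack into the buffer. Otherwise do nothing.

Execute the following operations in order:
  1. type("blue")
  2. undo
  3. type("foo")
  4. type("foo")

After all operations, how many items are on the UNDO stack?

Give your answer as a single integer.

After op 1 (type): buf='blue' undo_depth=1 redo_depth=0
After op 2 (undo): buf='(empty)' undo_depth=0 redo_depth=1
After op 3 (type): buf='foo' undo_depth=1 redo_depth=0
After op 4 (type): buf='foofoo' undo_depth=2 redo_depth=0

Answer: 2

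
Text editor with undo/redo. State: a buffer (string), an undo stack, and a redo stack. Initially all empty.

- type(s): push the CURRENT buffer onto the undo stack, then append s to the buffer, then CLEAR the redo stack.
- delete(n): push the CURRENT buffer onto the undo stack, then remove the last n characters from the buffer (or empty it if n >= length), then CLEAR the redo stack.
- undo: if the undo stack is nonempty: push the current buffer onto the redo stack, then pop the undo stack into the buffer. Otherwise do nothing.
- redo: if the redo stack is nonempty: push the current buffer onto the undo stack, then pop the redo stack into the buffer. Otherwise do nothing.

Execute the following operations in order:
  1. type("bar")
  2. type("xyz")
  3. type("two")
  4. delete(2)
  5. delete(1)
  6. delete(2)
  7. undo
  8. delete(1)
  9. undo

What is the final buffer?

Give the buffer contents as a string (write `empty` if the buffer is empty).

Answer: barxyz

Derivation:
After op 1 (type): buf='bar' undo_depth=1 redo_depth=0
After op 2 (type): buf='barxyz' undo_depth=2 redo_depth=0
After op 3 (type): buf='barxyztwo' undo_depth=3 redo_depth=0
After op 4 (delete): buf='barxyzt' undo_depth=4 redo_depth=0
After op 5 (delete): buf='barxyz' undo_depth=5 redo_depth=0
After op 6 (delete): buf='barx' undo_depth=6 redo_depth=0
After op 7 (undo): buf='barxyz' undo_depth=5 redo_depth=1
After op 8 (delete): buf='barxy' undo_depth=6 redo_depth=0
After op 9 (undo): buf='barxyz' undo_depth=5 redo_depth=1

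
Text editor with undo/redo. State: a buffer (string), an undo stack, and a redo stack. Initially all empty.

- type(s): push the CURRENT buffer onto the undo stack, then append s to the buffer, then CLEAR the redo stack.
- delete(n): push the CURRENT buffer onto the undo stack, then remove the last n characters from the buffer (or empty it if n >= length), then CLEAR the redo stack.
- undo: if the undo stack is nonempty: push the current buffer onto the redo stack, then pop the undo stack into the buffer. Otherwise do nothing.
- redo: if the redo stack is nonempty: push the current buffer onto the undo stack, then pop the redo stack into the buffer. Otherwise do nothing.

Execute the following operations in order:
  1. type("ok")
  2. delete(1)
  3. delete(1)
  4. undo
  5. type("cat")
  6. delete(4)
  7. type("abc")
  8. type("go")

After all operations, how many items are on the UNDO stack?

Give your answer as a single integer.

Answer: 6

Derivation:
After op 1 (type): buf='ok' undo_depth=1 redo_depth=0
After op 2 (delete): buf='o' undo_depth=2 redo_depth=0
After op 3 (delete): buf='(empty)' undo_depth=3 redo_depth=0
After op 4 (undo): buf='o' undo_depth=2 redo_depth=1
After op 5 (type): buf='ocat' undo_depth=3 redo_depth=0
After op 6 (delete): buf='(empty)' undo_depth=4 redo_depth=0
After op 7 (type): buf='abc' undo_depth=5 redo_depth=0
After op 8 (type): buf='abcgo' undo_depth=6 redo_depth=0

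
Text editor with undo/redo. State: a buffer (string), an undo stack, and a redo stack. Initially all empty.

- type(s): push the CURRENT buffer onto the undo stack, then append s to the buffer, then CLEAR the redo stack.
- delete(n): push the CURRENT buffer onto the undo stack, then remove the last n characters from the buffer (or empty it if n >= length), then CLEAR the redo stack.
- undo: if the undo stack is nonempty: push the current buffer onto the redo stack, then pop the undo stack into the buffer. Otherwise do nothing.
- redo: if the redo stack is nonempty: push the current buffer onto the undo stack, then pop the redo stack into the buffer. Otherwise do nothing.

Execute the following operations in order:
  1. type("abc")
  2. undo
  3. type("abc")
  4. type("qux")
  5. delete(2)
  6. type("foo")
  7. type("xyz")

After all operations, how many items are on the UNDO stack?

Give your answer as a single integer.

After op 1 (type): buf='abc' undo_depth=1 redo_depth=0
After op 2 (undo): buf='(empty)' undo_depth=0 redo_depth=1
After op 3 (type): buf='abc' undo_depth=1 redo_depth=0
After op 4 (type): buf='abcqux' undo_depth=2 redo_depth=0
After op 5 (delete): buf='abcq' undo_depth=3 redo_depth=0
After op 6 (type): buf='abcqfoo' undo_depth=4 redo_depth=0
After op 7 (type): buf='abcqfooxyz' undo_depth=5 redo_depth=0

Answer: 5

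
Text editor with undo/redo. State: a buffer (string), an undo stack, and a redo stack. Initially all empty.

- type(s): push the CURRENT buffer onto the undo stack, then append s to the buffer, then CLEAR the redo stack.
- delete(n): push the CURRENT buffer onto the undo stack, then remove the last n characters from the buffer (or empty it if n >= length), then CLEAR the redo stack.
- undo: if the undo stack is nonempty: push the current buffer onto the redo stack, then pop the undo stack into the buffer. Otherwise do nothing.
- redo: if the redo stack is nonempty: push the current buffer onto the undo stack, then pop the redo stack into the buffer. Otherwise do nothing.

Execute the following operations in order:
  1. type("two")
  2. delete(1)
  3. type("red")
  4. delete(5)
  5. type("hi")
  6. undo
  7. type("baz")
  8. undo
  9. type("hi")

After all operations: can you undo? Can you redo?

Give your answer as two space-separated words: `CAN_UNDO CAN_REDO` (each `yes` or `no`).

Answer: yes no

Derivation:
After op 1 (type): buf='two' undo_depth=1 redo_depth=0
After op 2 (delete): buf='tw' undo_depth=2 redo_depth=0
After op 3 (type): buf='twred' undo_depth=3 redo_depth=0
After op 4 (delete): buf='(empty)' undo_depth=4 redo_depth=0
After op 5 (type): buf='hi' undo_depth=5 redo_depth=0
After op 6 (undo): buf='(empty)' undo_depth=4 redo_depth=1
After op 7 (type): buf='baz' undo_depth=5 redo_depth=0
After op 8 (undo): buf='(empty)' undo_depth=4 redo_depth=1
After op 9 (type): buf='hi' undo_depth=5 redo_depth=0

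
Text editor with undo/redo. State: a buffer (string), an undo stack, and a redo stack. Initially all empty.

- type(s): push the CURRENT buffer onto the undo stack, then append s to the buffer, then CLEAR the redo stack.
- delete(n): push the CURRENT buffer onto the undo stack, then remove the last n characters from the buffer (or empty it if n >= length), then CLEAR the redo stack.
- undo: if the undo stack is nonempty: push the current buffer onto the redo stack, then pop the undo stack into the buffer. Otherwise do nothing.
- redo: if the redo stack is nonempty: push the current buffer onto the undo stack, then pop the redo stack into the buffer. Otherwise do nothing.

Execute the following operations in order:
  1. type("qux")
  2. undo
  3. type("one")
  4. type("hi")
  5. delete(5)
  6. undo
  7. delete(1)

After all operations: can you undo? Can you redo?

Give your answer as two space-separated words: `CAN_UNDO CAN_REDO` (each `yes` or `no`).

After op 1 (type): buf='qux' undo_depth=1 redo_depth=0
After op 2 (undo): buf='(empty)' undo_depth=0 redo_depth=1
After op 3 (type): buf='one' undo_depth=1 redo_depth=0
After op 4 (type): buf='onehi' undo_depth=2 redo_depth=0
After op 5 (delete): buf='(empty)' undo_depth=3 redo_depth=0
After op 6 (undo): buf='onehi' undo_depth=2 redo_depth=1
After op 7 (delete): buf='oneh' undo_depth=3 redo_depth=0

Answer: yes no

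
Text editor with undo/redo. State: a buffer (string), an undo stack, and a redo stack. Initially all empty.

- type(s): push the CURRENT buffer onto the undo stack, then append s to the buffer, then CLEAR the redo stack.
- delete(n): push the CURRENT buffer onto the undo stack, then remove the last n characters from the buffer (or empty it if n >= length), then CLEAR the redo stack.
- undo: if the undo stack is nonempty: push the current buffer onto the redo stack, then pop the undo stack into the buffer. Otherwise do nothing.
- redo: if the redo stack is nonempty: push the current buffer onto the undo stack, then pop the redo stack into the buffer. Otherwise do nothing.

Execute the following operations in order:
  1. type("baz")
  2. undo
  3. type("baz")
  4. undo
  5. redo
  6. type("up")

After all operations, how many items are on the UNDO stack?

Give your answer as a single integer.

After op 1 (type): buf='baz' undo_depth=1 redo_depth=0
After op 2 (undo): buf='(empty)' undo_depth=0 redo_depth=1
After op 3 (type): buf='baz' undo_depth=1 redo_depth=0
After op 4 (undo): buf='(empty)' undo_depth=0 redo_depth=1
After op 5 (redo): buf='baz' undo_depth=1 redo_depth=0
After op 6 (type): buf='bazup' undo_depth=2 redo_depth=0

Answer: 2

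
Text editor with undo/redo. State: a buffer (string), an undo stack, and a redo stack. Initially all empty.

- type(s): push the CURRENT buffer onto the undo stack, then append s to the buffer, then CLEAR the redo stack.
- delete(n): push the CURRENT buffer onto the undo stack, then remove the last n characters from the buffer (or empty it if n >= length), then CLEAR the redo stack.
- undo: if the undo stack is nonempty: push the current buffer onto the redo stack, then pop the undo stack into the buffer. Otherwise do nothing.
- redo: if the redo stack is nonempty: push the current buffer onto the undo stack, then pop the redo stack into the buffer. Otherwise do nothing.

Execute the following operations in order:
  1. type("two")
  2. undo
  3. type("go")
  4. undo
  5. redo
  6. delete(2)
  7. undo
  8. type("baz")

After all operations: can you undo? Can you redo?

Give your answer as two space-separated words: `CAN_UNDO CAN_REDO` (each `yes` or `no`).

Answer: yes no

Derivation:
After op 1 (type): buf='two' undo_depth=1 redo_depth=0
After op 2 (undo): buf='(empty)' undo_depth=0 redo_depth=1
After op 3 (type): buf='go' undo_depth=1 redo_depth=0
After op 4 (undo): buf='(empty)' undo_depth=0 redo_depth=1
After op 5 (redo): buf='go' undo_depth=1 redo_depth=0
After op 6 (delete): buf='(empty)' undo_depth=2 redo_depth=0
After op 7 (undo): buf='go' undo_depth=1 redo_depth=1
After op 8 (type): buf='gobaz' undo_depth=2 redo_depth=0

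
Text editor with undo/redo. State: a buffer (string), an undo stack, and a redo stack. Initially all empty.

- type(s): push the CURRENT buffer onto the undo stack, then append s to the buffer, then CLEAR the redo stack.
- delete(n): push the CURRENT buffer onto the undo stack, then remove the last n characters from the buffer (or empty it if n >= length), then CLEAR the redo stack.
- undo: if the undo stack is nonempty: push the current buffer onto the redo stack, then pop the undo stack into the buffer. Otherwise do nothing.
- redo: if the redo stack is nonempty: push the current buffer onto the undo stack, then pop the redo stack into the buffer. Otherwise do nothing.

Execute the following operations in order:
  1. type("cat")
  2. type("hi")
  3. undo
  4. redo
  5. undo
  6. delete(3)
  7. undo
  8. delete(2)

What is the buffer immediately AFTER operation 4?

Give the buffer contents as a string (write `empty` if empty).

After op 1 (type): buf='cat' undo_depth=1 redo_depth=0
After op 2 (type): buf='cathi' undo_depth=2 redo_depth=0
After op 3 (undo): buf='cat' undo_depth=1 redo_depth=1
After op 4 (redo): buf='cathi' undo_depth=2 redo_depth=0

Answer: cathi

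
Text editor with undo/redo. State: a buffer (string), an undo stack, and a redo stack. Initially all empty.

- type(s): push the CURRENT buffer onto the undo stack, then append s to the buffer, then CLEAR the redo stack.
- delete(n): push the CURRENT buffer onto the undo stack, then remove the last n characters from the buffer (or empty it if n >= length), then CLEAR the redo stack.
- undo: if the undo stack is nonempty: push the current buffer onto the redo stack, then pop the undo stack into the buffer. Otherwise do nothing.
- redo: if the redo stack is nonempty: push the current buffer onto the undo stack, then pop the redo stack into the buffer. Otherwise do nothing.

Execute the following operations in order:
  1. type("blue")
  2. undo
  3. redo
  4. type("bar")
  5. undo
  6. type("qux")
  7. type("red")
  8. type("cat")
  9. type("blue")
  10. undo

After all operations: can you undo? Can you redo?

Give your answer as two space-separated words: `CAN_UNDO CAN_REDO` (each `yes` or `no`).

After op 1 (type): buf='blue' undo_depth=1 redo_depth=0
After op 2 (undo): buf='(empty)' undo_depth=0 redo_depth=1
After op 3 (redo): buf='blue' undo_depth=1 redo_depth=0
After op 4 (type): buf='bluebar' undo_depth=2 redo_depth=0
After op 5 (undo): buf='blue' undo_depth=1 redo_depth=1
After op 6 (type): buf='bluequx' undo_depth=2 redo_depth=0
After op 7 (type): buf='bluequxred' undo_depth=3 redo_depth=0
After op 8 (type): buf='bluequxredcat' undo_depth=4 redo_depth=0
After op 9 (type): buf='bluequxredcatblue' undo_depth=5 redo_depth=0
After op 10 (undo): buf='bluequxredcat' undo_depth=4 redo_depth=1

Answer: yes yes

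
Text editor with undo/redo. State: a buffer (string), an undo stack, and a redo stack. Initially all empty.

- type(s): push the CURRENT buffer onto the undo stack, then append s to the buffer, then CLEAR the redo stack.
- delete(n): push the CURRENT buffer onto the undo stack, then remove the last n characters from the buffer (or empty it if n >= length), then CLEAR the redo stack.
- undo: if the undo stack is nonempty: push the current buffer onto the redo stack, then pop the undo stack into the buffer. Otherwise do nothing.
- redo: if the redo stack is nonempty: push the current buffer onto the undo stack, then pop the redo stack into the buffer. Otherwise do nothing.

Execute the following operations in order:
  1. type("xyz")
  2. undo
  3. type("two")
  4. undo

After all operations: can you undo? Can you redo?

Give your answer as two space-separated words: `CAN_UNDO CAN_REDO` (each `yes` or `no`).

Answer: no yes

Derivation:
After op 1 (type): buf='xyz' undo_depth=1 redo_depth=0
After op 2 (undo): buf='(empty)' undo_depth=0 redo_depth=1
After op 3 (type): buf='two' undo_depth=1 redo_depth=0
After op 4 (undo): buf='(empty)' undo_depth=0 redo_depth=1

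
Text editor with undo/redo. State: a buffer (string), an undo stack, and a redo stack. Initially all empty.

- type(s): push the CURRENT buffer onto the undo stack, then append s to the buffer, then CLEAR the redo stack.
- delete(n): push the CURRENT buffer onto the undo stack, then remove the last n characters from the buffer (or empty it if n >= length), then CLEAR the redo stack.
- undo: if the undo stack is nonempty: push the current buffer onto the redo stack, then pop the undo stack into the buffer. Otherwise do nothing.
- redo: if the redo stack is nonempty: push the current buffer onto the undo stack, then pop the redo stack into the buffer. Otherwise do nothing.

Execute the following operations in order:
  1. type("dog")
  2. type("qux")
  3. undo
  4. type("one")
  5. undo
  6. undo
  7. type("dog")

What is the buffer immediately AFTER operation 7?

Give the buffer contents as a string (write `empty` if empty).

Answer: dog

Derivation:
After op 1 (type): buf='dog' undo_depth=1 redo_depth=0
After op 2 (type): buf='dogqux' undo_depth=2 redo_depth=0
After op 3 (undo): buf='dog' undo_depth=1 redo_depth=1
After op 4 (type): buf='dogone' undo_depth=2 redo_depth=0
After op 5 (undo): buf='dog' undo_depth=1 redo_depth=1
After op 6 (undo): buf='(empty)' undo_depth=0 redo_depth=2
After op 7 (type): buf='dog' undo_depth=1 redo_depth=0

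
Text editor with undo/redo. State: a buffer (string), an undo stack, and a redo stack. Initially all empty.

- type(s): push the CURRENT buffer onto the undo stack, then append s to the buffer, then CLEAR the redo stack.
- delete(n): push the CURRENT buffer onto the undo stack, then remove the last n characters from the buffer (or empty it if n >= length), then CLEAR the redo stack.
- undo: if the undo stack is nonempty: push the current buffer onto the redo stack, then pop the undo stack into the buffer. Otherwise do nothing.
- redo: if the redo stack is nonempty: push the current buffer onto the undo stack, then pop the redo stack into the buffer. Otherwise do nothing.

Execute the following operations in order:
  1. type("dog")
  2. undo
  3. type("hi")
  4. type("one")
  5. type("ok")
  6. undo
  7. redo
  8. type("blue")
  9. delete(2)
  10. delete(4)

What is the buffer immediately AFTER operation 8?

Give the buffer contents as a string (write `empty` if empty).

Answer: hioneokblue

Derivation:
After op 1 (type): buf='dog' undo_depth=1 redo_depth=0
After op 2 (undo): buf='(empty)' undo_depth=0 redo_depth=1
After op 3 (type): buf='hi' undo_depth=1 redo_depth=0
After op 4 (type): buf='hione' undo_depth=2 redo_depth=0
After op 5 (type): buf='hioneok' undo_depth=3 redo_depth=0
After op 6 (undo): buf='hione' undo_depth=2 redo_depth=1
After op 7 (redo): buf='hioneok' undo_depth=3 redo_depth=0
After op 8 (type): buf='hioneokblue' undo_depth=4 redo_depth=0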